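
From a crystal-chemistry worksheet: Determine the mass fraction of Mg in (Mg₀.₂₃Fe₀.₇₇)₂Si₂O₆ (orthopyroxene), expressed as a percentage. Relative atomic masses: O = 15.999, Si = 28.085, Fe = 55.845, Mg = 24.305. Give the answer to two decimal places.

4.48 mass %

Formula mass = 0.46*24.305 + 1.54*55.845 + 2*28.085 + 6*15.999 = 249.346 g/mol, of which 11.180 g is Mg.
So Mg makes up 11.180/249.346 = 0.0448 of the mass, i.e. 4.48%.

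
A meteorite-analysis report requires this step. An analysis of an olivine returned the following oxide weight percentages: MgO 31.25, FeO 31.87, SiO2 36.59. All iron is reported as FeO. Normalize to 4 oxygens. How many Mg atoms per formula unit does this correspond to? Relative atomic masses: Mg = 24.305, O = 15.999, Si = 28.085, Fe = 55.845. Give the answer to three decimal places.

31.25 wt% MgO ÷ 40.304 g/mol = 0.77536 mol, giving 0.77536 Mg and 0.77536 O.
31.87 wt% FeO ÷ 71.844 g/mol = 0.44360 mol, giving 0.44360 Fe and 0.44360 O.
36.59 wt% SiO2 ÷ 60.083 g/mol = 0.60899 mol, giving 0.60899 Si and 1.21798 O.
Oxygen sums to 2.43694; scaling by 4/2.43694 = 1.64140 puts the formula on 4 O.
Mg: 0.77536 × 1.64140 = 1.273 atoms per formula unit.

1.273 Mg apfu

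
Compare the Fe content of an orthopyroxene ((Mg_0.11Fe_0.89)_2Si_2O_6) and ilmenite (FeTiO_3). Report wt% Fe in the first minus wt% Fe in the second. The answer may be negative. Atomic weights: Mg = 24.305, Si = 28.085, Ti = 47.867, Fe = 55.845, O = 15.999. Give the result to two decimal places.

1.88 percentage points

First mineral: 99.404 g Fe in 256.915 g formula = 38.69 wt% Fe.
Second mineral: 55.845 g Fe in 151.709 g formula = 36.81 wt% Fe.
38.69% − 36.81% gives a difference of 1.88 percentage points.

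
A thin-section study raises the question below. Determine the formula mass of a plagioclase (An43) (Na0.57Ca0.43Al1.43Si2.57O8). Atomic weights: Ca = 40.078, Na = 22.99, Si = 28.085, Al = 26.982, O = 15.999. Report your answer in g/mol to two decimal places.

269.09 g/mol

M = 0.57×22.99 + 0.43×40.078 + 1.43×26.982 + 2.57×28.085 + 8×15.999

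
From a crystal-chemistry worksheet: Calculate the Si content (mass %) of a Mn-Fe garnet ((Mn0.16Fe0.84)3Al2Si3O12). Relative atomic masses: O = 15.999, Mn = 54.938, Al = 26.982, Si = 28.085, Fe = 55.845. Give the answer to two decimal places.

16.94 mass %

M((Mn0.16Fe0.84)3Al2Si3O12) = 497.307 g/mol.
Si contributes 3 × 28.085 = 84.255 g per mole.
84.255/497.307 = 0.1694 → 16.94%.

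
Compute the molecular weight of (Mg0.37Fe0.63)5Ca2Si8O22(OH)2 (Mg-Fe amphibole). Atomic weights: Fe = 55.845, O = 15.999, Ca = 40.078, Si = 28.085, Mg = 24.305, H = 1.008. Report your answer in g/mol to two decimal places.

911.70 g/mol

The formula mass is the sum 1.85(24.305) + 3.15(55.845) + 2(40.078) + 8(28.085) + 24(15.999) + 2(1.008).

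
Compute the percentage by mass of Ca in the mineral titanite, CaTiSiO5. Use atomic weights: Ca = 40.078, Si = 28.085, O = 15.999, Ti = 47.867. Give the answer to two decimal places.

20.45 weight percent

Formula mass = 1*40.078 + 1*47.867 + 1*28.085 + 5*15.999 = 196.025 g/mol, of which 40.078 g is Ca.
So Ca makes up 40.078/196.025 = 0.2045 of the mass, i.e. 20.45%.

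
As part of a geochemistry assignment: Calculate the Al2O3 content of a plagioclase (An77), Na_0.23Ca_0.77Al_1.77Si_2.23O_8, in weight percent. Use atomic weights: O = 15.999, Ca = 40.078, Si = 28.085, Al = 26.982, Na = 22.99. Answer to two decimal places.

M(Na_0.23Ca_0.77Al_1.77Si_2.23O_8) = 274.527 g/mol; M(Al2O3) = 101.961 g/mol.
Moles Al2O3 per formula unit = 1.77 Al ÷ 2 = 0.8850.
Al2O3 fraction = (0.8850 × 101.961) / 274.527 = 90.235/274.527 = 0.3287.

32.87 wt%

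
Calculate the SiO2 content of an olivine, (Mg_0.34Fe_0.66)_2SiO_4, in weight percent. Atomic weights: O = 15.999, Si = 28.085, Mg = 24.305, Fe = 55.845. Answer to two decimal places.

M((Mg_0.34Fe_0.66)_2SiO_4) = 182.324 g/mol; M(SiO2) = 60.083 g/mol.
Moles SiO2 per formula unit = 1 Si ÷ 1 = 1.0000.
SiO2 fraction = (1.0000 × 60.083) / 182.324 = 60.083/182.324 = 0.3295.

32.95 wt%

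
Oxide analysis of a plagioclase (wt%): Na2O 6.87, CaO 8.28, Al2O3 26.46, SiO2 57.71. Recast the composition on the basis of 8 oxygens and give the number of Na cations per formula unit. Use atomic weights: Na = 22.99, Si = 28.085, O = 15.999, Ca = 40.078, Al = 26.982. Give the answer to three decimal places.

6.87 wt% Na2O ÷ 61.979 g/mol = 0.11084 mol, giving 0.22168 Na and 0.11084 O.
8.28 wt% CaO ÷ 56.077 g/mol = 0.14765 mol, giving 0.14765 Ca and 0.14765 O.
26.46 wt% Al2O3 ÷ 101.961 g/mol = 0.25951 mol, giving 0.51902 Al and 0.77853 O.
57.71 wt% SiO2 ÷ 60.083 g/mol = 0.96050 mol, giving 0.96050 Si and 1.92100 O.
Oxygen sums to 2.95802; scaling by 8/2.95802 = 2.70451 puts the formula on 8 O.
Na: 0.22168 × 2.70451 = 0.600 atoms per formula unit.

0.600 Na apfu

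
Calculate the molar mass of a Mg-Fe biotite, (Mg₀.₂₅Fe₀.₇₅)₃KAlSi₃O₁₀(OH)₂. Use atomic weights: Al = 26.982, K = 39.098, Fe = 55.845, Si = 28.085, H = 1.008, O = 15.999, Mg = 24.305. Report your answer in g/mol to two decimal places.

The formula mass is the sum 0.75·24.305 + 2.25·55.845 + 1·39.098 + 1·26.982 + 3·28.085 + 12·15.999 + 2·1.008.

488.22 g/mol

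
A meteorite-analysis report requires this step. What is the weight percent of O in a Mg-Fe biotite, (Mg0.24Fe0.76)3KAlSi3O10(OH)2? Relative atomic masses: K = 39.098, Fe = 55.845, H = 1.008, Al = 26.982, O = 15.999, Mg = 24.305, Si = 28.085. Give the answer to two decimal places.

Formula mass = 0.72×24.305 + 2.28×55.845 + 1×39.098 + 1×26.982 + 3×28.085 + 12×15.999 + 2×1.008 = 489.165 g/mol, of which 191.988 g is O.
So O makes up 191.988/489.165 = 0.3925 of the mass, i.e. 39.25%.

39.25 wt%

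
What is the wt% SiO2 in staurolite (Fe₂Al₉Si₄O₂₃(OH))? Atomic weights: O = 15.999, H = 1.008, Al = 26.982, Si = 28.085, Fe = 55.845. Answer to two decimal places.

28.21 wt%

Formula mass = 851.852 g/mol.
4 Si → 4.0000 mol SiO2 per formula unit; M(SiO2) = 60.083, so SiO2 mass = 240.332 g.
240.332/851.852 × 100 = 28.21 wt%.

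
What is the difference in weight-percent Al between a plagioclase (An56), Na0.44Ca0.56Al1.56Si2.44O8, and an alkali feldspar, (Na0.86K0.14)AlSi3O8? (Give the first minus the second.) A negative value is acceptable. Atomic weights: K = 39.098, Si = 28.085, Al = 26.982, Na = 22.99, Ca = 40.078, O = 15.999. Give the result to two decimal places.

First mineral: 42.092 g Al in 271.171 g formula = 15.52 wt% Al.
Second mineral: 26.982 g Al in 264.474 g formula = 10.20 wt% Al.
15.52% − 10.20% gives a difference of 5.32 percentage points.

5.32 percentage points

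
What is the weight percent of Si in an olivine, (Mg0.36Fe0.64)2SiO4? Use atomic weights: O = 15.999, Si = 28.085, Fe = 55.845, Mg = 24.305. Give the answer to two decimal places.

Formula mass = 0.72·24.305 + 1.28·55.845 + 1·28.085 + 4·15.999 = 181.062 g/mol, of which 28.085 g is Si.
So Si makes up 28.085/181.062 = 0.1551 of the mass, i.e. 15.51%.

15.51 mass %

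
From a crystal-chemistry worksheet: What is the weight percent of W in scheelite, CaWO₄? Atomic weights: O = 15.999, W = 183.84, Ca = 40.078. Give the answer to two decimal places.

Molar mass of CaWO₄: 1×40.078 + 1×183.84 + 4×15.999 = 287.914 g/mol.
Mass of W per formula unit: 1 × 183.84 = 183.840 g.
Weight fraction W = 183.840 / 287.914 = 0.6385.

63.85 weight percent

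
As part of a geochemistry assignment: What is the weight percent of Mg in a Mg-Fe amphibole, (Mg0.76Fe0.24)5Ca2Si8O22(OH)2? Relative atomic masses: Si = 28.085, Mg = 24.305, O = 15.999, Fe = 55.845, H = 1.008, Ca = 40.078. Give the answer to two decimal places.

10.86 mass %

Molar mass of (Mg0.76Fe0.24)5Ca2Si8O22(OH)2: 3.80*24.305 + 1.20*55.845 + 2*40.078 + 8*28.085 + 24*15.999 + 2*1.008 = 850.201 g/mol.
Mass of Mg per formula unit: 3.80 × 24.305 = 92.359 g.
Weight fraction Mg = 92.359 / 850.201 = 0.1086.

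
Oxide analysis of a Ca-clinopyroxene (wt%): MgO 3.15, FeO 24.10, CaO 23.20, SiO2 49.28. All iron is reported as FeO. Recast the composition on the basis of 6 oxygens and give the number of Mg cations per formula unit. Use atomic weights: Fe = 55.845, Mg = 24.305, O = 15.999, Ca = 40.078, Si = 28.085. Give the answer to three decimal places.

MgO: 3.15/40.304 = 0.07816 mol → 0.07816 mol Mg, 0.07816 mol O.
FeO: 24.10/71.844 = 0.33545 mol → 0.33545 mol Fe, 0.33545 mol O.
CaO: 23.20/56.077 = 0.41372 mol → 0.41372 mol Ca, 0.41372 mol O.
SiO2: 49.28/60.083 = 0.82020 mol → 0.82020 mol Si, 1.64040 mol O.
Total oxygen = 2.46773 mol. Normalization factor = 6/2.46773 = 2.43138.
Mg per 6 O = 0.07816 × 2.43138 = 0.190.

0.190 Mg apfu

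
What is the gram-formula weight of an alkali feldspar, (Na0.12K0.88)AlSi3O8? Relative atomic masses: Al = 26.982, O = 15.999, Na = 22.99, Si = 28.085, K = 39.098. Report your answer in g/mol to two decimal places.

276.39 g/mol

The formula mass is the sum 0.12·22.99 + 0.88·39.098 + 1·26.982 + 3·28.085 + 8·15.999.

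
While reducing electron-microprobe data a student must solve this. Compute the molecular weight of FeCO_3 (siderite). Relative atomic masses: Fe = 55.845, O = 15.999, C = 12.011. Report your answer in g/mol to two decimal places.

The formula mass is the sum 1×55.845 + 1×12.011 + 3×15.999.

115.85 g/mol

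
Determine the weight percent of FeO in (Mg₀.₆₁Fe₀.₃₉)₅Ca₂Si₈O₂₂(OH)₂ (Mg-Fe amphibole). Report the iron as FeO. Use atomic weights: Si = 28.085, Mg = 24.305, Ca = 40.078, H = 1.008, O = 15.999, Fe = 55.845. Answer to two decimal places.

16.03 wt%

Formula mass = 873.856 g/mol.
1.95 Fe → 1.9500 mol FeO per formula unit; M(FeO) = 71.844, so FeO mass = 140.096 g.
140.096/873.856 × 100 = 16.03 wt%.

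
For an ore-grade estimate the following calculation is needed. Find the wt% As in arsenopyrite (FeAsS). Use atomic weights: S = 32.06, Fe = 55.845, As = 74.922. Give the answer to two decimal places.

Molar mass of FeAsS: 1×55.845 + 1×74.922 + 1×32.06 = 162.827 g/mol.
Mass of As per formula unit: 1 × 74.922 = 74.922 g.
Weight fraction As = 74.922 / 162.827 = 0.4601.

46.01 mass %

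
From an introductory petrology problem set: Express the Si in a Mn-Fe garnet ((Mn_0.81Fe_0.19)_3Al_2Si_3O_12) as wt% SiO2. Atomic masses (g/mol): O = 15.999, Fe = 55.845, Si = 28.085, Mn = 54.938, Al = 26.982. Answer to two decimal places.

36.37 wt%

M((Mn_0.81Fe_0.19)_3Al_2Si_3O_12) = 495.538 g/mol; M(SiO2) = 60.083 g/mol.
Moles SiO2 per formula unit = 3 Si ÷ 1 = 3.0000.
SiO2 fraction = (3.0000 × 60.083) / 495.538 = 180.249/495.538 = 0.3637.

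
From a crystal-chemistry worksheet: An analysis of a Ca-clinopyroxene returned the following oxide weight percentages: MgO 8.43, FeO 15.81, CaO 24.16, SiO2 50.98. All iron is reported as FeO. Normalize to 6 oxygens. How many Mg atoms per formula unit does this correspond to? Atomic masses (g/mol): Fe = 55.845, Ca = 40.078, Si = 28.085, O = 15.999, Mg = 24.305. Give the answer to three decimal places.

MgO (M=40.304): mol = 0.20916; Mg = 0.20916, O = 0.20916.
FeO (M=71.844): mol = 0.22006; Fe = 0.22006, O = 0.22006.
CaO (M=56.077): mol = 0.43084; Ca = 0.43084, O = 0.43084.
SiO2 (M=60.083): mol = 0.84849; Si = 0.84849, O = 1.69698.
ΣO = 2.55704; factor = 6/ΣO = 2.34646.
Mg apfu = 0.20916 × 2.34646 = 0.491.

0.491 Mg apfu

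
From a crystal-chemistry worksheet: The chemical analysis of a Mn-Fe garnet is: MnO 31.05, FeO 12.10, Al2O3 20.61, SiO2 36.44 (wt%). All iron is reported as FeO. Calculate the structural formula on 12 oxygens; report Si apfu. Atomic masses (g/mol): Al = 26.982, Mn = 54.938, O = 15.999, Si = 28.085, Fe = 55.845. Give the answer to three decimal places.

3.001 Si apfu

31.05 wt% MnO ÷ 70.937 g/mol = 0.43771 mol, giving 0.43771 Mn and 0.43771 O.
12.10 wt% FeO ÷ 71.844 g/mol = 0.16842 mol, giving 0.16842 Fe and 0.16842 O.
20.61 wt% Al2O3 ÷ 101.961 g/mol = 0.20214 mol, giving 0.40428 Al and 0.60642 O.
36.44 wt% SiO2 ÷ 60.083 g/mol = 0.60649 mol, giving 0.60649 Si and 1.21298 O.
Oxygen sums to 2.42553; scaling by 12/2.42553 = 4.94737 puts the formula on 12 O.
Si: 0.60649 × 4.94737 = 3.001 atoms per formula unit.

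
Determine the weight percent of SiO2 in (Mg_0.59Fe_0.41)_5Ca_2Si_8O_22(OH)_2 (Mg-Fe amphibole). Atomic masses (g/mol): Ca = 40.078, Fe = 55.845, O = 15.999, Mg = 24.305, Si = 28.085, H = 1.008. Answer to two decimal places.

Formula mass = 877.010 g/mol.
8 Si → 8.0000 mol SiO2 per formula unit; M(SiO2) = 60.083, so SiO2 mass = 480.664 g.
480.664/877.010 × 100 = 54.81 wt%.

54.81 wt%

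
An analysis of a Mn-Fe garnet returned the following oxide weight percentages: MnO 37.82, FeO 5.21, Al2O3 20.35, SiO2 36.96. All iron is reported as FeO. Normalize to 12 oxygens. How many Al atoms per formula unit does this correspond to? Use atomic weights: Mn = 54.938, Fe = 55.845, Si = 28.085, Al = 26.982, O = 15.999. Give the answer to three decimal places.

37.82 wt% MnO ÷ 70.937 g/mol = 0.53315 mol, giving 0.53315 Mn and 0.53315 O.
5.21 wt% FeO ÷ 71.844 g/mol = 0.07252 mol, giving 0.07252 Fe and 0.07252 O.
20.35 wt% Al2O3 ÷ 101.961 g/mol = 0.19959 mol, giving 0.39918 Al and 0.59877 O.
36.96 wt% SiO2 ÷ 60.083 g/mol = 0.61515 mol, giving 0.61515 Si and 1.23030 O.
Oxygen sums to 2.43474; scaling by 12/2.43474 = 4.92866 puts the formula on 12 O.
Al: 0.39918 × 4.92866 = 1.967 atoms per formula unit.

1.967 Al apfu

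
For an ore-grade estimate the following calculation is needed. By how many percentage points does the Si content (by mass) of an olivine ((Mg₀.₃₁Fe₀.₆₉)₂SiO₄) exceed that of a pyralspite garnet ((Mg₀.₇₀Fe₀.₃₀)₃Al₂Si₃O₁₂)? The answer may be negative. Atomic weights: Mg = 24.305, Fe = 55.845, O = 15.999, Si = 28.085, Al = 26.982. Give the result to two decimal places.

-4.28 percentage points

First mineral: 28.085 g Si in 184.216 g formula = 15.25 wt% Si.
Second mineral: 84.255 g Si in 431.508 g formula = 19.53 wt% Si.
15.25% − 19.53% gives a difference of -4.28 percentage points.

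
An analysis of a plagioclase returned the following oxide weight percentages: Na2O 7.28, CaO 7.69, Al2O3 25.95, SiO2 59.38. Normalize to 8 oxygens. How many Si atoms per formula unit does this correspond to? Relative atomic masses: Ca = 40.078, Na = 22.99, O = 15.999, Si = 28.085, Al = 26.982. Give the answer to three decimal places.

2.640 Si apfu

Na2O: 7.28/61.979 = 0.11746 mol → 0.23492 mol Na, 0.11746 mol O.
CaO: 7.69/56.077 = 0.13713 mol → 0.13713 mol Ca, 0.13713 mol O.
Al2O3: 25.95/101.961 = 0.25451 mol → 0.50902 mol Al, 0.76353 mol O.
SiO2: 59.38/60.083 = 0.98830 mol → 0.98830 mol Si, 1.97660 mol O.
Total oxygen = 2.99472 mol. Normalization factor = 8/2.99472 = 2.67137.
Si per 8 O = 0.98830 × 2.67137 = 2.640.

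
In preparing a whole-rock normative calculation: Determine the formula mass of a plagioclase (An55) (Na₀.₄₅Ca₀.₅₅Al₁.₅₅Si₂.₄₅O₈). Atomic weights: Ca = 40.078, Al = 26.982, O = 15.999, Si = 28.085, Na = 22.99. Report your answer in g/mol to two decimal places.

271.01 g/mol

M = 0.45·22.99 + 0.55·40.078 + 1.55·26.982 + 2.45·28.085 + 8·15.999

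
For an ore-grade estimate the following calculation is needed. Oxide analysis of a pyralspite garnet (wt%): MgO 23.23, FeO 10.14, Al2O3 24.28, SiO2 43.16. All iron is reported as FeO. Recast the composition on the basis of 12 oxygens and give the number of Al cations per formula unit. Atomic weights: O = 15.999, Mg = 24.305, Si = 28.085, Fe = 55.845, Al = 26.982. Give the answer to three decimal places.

MgO (M=40.304): mol = 0.57637; Mg = 0.57637, O = 0.57637.
FeO (M=71.844): mol = 0.14114; Fe = 0.14114, O = 0.14114.
Al2O3 (M=101.961): mol = 0.23813; Al = 0.47626, O = 0.71439.
SiO2 (M=60.083): mol = 0.71834; Si = 0.71834, O = 1.43668.
ΣO = 2.86858; factor = 12/ΣO = 4.18325.
Al apfu = 0.47626 × 4.18325 = 1.992.

1.992 Al apfu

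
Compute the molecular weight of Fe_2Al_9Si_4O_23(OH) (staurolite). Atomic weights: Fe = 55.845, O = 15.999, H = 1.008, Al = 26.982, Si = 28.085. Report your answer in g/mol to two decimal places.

M = 2*55.845 + 9*26.982 + 4*28.085 + 24*15.999 + 1*1.008

851.85 g/mol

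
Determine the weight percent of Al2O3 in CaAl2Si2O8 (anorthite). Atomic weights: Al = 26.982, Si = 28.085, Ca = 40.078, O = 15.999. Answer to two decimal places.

Formula mass = 278.204 g/mol.
2 Al → 1.0000 mol Al2O3 per formula unit; M(Al2O3) = 101.961, so Al2O3 mass = 101.961 g.
101.961/278.204 × 100 = 36.65 wt%.

36.65 wt%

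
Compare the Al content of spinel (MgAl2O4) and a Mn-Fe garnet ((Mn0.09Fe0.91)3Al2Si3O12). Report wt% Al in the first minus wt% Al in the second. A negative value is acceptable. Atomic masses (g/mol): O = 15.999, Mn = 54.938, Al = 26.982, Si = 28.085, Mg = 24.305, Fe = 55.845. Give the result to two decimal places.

M(MgAl2O4) = 142.265 g/mol, so wt% Al = 53.964/142.265 × 100 = 37.93%.
M((Mn0.09Fe0.91)3Al2Si3O12) = 497.497 g/mol, so wt% Al = 53.964/497.497 × 100 = 10.85%.
37.93 − 10.85 = 27.08 pp.

27.08 percentage points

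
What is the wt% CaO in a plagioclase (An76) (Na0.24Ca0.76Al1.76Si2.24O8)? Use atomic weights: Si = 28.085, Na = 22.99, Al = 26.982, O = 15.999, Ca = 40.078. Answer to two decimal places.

15.53 wt%

M(Na0.24Ca0.76Al1.76Si2.24O8) = 274.368 g/mol; M(CaO) = 56.077 g/mol.
Moles CaO per formula unit = 0.76 Ca ÷ 1 = 0.7600.
CaO fraction = (0.7600 × 56.077) / 274.368 = 42.619/274.368 = 0.1553.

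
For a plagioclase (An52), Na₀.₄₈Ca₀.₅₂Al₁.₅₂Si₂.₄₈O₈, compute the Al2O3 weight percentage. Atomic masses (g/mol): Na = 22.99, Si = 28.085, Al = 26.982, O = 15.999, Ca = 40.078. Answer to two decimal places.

Formula mass = 270.531 g/mol.
1.52 Al → 0.7600 mol Al2O3 per formula unit; M(Al2O3) = 101.961, so Al2O3 mass = 77.490 g.
77.490/270.531 × 100 = 28.64 wt%.

28.64 wt%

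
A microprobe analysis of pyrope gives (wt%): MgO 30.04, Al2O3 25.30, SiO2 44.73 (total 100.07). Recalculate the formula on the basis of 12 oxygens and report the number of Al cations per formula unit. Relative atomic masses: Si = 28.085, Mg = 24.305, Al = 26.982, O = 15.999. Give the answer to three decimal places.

MgO: 30.04/40.304 = 0.74534 mol → 0.74534 mol Mg, 0.74534 mol O.
Al2O3: 25.30/101.961 = 0.24813 mol → 0.49626 mol Al, 0.74439 mol O.
SiO2: 44.73/60.083 = 0.74447 mol → 0.74447 mol Si, 1.48894 mol O.
Total oxygen = 2.97867 mol. Normalization factor = 12/2.97867 = 4.02864.
Al per 12 O = 0.49626 × 4.02864 = 1.999.

1.999 Al apfu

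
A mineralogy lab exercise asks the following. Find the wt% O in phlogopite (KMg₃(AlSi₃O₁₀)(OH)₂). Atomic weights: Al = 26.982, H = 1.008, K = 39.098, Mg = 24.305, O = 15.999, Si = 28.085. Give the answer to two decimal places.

46.01 weight percent

Molar mass of KMg₃(AlSi₃O₁₀)(OH)₂: 1×39.098 + 3×24.305 + 1×26.982 + 3×28.085 + 12×15.999 + 2×1.008 = 417.254 g/mol.
Mass of O per formula unit: 12 × 15.999 = 191.988 g.
Weight fraction O = 191.988 / 417.254 = 0.4601.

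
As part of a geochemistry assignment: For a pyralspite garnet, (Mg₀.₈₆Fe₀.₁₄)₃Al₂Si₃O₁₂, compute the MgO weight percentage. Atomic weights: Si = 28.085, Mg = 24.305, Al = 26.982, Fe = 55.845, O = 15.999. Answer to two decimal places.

24.97 wt%

M((Mg₀.₈₆Fe₀.₁₄)₃Al₂Si₃O₁₂) = 416.369 g/mol; M(MgO) = 40.304 g/mol.
Moles MgO per formula unit = 2.58 Mg ÷ 1 = 2.5800.
MgO fraction = (2.5800 × 40.304) / 416.369 = 103.984/416.369 = 0.2497.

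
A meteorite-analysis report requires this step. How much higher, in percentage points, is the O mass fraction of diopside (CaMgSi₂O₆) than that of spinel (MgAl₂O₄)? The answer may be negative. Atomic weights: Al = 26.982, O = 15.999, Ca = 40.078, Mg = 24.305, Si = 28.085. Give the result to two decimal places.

-0.65 percentage points

O in CaMgSi₂O₆: molar mass 216.547 g/mol; 6×15.999 = 95.994 g → 44.33 wt%.
O in MgAl₂O₄: molar mass 142.265 g/mol; 4×15.999 = 63.996 g → 44.98 wt%.
Difference = 44.33 − 44.98 = -0.65 percentage points.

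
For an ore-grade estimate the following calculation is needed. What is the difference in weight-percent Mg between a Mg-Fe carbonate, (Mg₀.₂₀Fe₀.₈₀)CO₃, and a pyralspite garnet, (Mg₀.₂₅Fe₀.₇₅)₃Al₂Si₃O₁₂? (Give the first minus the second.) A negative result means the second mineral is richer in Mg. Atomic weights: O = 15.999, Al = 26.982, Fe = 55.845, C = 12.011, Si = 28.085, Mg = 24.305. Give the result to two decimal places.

Mg in (Mg₀.₂₀Fe₀.₈₀)CO₃: molar mass 109.545 g/mol; 0.20×24.305 = 4.861 g → 4.44 wt%.
Mg in (Mg₀.₂₅Fe₀.₇₅)₃Al₂Si₃O₁₂: molar mass 474.087 g/mol; 0.75×24.305 = 18.229 g → 3.85 wt%.
Difference = 4.44 − 3.85 = 0.59 percentage points.

0.59 percentage points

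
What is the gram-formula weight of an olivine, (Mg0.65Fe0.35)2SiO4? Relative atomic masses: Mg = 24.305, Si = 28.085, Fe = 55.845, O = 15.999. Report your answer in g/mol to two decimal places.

Mg: 1.30 × 24.305 = 31.5965
Fe: 0.70 × 55.845 = 39.0915
Si: 1 × 28.085 = 28.0850
O: 4 × 15.999 = 63.9960
Summing the contributions gives the formula mass.

162.77 g/mol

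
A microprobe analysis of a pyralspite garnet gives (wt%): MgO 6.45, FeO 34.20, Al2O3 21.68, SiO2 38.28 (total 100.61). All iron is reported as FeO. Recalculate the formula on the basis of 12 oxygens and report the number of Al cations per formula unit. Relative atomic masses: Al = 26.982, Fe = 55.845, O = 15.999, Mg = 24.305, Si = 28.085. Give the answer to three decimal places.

6.45 wt% MgO ÷ 40.304 g/mol = 0.16003 mol, giving 0.16003 Mg and 0.16003 O.
34.20 wt% FeO ÷ 71.844 g/mol = 0.47603 mol, giving 0.47603 Fe and 0.47603 O.
21.68 wt% Al2O3 ÷ 101.961 g/mol = 0.21263 mol, giving 0.42526 Al and 0.63789 O.
38.28 wt% SiO2 ÷ 60.083 g/mol = 0.63712 mol, giving 0.63712 Si and 1.27424 O.
Oxygen sums to 2.54819; scaling by 12/2.54819 = 4.70922 puts the formula on 12 O.
Al: 0.42526 × 4.70922 = 2.003 atoms per formula unit.

2.003 Al apfu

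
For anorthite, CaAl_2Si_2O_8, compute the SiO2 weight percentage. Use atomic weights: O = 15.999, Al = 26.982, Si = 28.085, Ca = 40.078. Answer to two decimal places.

Formula mass = 278.204 g/mol.
2 Si → 2.0000 mol SiO2 per formula unit; M(SiO2) = 60.083, so SiO2 mass = 120.166 g.
120.166/278.204 × 100 = 43.19 wt%.

43.19 wt%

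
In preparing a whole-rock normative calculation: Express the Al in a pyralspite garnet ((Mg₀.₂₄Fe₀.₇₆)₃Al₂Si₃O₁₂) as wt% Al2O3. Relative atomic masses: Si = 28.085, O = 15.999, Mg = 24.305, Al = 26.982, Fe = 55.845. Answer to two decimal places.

21.46 wt%

Formula mass = 475.033 g/mol.
2 Al → 1.0000 mol Al2O3 per formula unit; M(Al2O3) = 101.961, so Al2O3 mass = 101.961 g.
101.961/475.033 × 100 = 21.46 wt%.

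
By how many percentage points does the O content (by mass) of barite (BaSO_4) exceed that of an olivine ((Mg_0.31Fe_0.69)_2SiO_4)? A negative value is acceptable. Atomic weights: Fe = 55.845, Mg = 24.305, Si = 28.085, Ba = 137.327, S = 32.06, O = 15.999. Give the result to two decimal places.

-7.32 percentage points

First mineral: 63.996 g O in 233.383 g formula = 27.42 wt% O.
Second mineral: 63.996 g O in 184.216 g formula = 34.74 wt% O.
27.42% − 34.74% gives a difference of -7.32 percentage points.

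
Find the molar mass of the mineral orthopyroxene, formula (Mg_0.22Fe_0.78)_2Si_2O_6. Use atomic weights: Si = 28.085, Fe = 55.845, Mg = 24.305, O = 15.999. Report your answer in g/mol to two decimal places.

249.98 g/mol

Mg: 0.44 × 24.305 = 10.6942
Fe: 1.56 × 55.845 = 87.1182
Si: 2 × 28.085 = 56.1700
O: 6 × 15.999 = 95.9940
Summing the contributions gives the formula mass.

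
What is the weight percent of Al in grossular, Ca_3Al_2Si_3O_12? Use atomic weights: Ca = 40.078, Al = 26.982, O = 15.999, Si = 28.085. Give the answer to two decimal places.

Formula mass = 3×40.078 + 2×26.982 + 3×28.085 + 12×15.999 = 450.441 g/mol, of which 53.964 g is Al.
So Al makes up 53.964/450.441 = 0.1198 of the mass, i.e. 11.98%.

11.98 weight percent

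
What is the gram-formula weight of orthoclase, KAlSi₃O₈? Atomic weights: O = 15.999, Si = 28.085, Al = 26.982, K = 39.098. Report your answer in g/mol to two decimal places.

K: 1 × 39.098 = 39.0980
Al: 1 × 26.982 = 26.9820
Si: 3 × 28.085 = 84.2550
O: 8 × 15.999 = 127.9920
Summing the contributions gives the formula mass.

278.33 g/mol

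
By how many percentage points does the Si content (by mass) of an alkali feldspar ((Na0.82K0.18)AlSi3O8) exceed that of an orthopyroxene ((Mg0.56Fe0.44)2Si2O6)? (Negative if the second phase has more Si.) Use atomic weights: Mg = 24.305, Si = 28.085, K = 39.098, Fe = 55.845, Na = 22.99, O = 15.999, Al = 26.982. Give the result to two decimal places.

Si in (Na0.82K0.18)AlSi3O8: molar mass 265.118 g/mol; 3×28.085 = 84.255 g → 31.78 wt%.
Si in (Mg0.56Fe0.44)2Si2O6: molar mass 228.529 g/mol; 2×28.085 = 56.170 g → 24.58 wt%.
Difference = 31.78 − 24.58 = 7.20 percentage points.

7.20 percentage points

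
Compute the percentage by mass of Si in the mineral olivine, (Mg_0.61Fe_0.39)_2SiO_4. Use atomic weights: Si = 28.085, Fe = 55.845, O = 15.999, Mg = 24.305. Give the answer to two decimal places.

16.99 mass %

M((Mg_0.61Fe_0.39)_2SiO_4) = 165.292 g/mol.
Si contributes 1 × 28.085 = 28.085 g per mole.
28.085/165.292 = 0.1699 → 16.99%.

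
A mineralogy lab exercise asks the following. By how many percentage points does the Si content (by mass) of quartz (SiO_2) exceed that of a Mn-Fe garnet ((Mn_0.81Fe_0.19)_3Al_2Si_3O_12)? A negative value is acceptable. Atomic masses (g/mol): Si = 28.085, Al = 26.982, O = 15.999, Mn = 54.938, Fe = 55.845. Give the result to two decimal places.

29.74 percentage points

Si in SiO_2: molar mass 60.083 g/mol; 1×28.085 = 28.085 g → 46.74 wt%.
Si in (Mn_0.81Fe_0.19)_3Al_2Si_3O_12: molar mass 495.538 g/mol; 3×28.085 = 84.255 g → 17.00 wt%.
Difference = 46.74 − 17.00 = 29.74 percentage points.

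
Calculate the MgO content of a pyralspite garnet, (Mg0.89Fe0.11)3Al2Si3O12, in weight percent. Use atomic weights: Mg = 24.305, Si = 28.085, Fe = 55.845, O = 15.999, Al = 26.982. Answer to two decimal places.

Formula mass = 413.530 g/mol.
2.67 Mg → 2.6700 mol MgO per formula unit; M(MgO) = 40.304, so MgO mass = 107.612 g.
107.612/413.530 × 100 = 26.02 wt%.

26.02 wt%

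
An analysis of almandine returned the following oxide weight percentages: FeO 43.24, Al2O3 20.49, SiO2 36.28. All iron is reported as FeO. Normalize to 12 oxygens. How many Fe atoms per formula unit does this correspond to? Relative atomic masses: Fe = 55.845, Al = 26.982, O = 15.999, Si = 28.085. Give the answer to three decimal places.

FeO (M=71.844): mol = 0.60186; Fe = 0.60186, O = 0.60186.
Al2O3 (M=101.961): mol = 0.20096; Al = 0.40192, O = 0.60288.
SiO2 (M=60.083): mol = 0.60383; Si = 0.60383, O = 1.20766.
ΣO = 2.41240; factor = 12/ΣO = 4.97430.
Fe apfu = 0.60186 × 4.97430 = 2.994.

2.994 Fe apfu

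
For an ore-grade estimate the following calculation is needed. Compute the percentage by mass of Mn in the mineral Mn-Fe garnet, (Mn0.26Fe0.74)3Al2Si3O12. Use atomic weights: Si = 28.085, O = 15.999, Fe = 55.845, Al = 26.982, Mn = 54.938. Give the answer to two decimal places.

Formula mass = 0.78*54.938 + 2.22*55.845 + 2*26.982 + 3*28.085 + 12*15.999 = 497.035 g/mol, of which 42.852 g is Mn.
So Mn makes up 42.852/497.035 = 0.0862 of the mass, i.e. 8.62%.

8.62 wt%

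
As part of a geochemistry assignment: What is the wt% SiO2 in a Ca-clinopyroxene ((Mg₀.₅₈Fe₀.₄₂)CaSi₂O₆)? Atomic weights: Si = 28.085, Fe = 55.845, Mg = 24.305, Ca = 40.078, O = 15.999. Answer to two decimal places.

Molar mass of (Mg₀.₅₈Fe₀.₄₂)CaSi₂O₆ = 0.58×24.305 + 0.42×55.845 + 1×40.078 + 2×28.085 + 6×15.999 = 229.794 g/mol.
Each formula unit contains 2 Si, equivalent to 2/1 = 2.0000 mol SiO2.
M(SiO2) = 1×28.085 + 2×15.999 = 60.083 g/mol.
Mass of SiO2 per formula unit = 2.0000 × 60.083 = 120.166 g.
SiO2 wt% = 120.166 / 229.794 × 100 = 52.29%.

52.29 wt%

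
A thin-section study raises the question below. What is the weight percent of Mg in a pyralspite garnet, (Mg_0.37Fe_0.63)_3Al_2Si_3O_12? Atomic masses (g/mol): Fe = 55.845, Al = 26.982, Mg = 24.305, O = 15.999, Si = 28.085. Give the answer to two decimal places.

5.83 weight percent

Molar mass of (Mg_0.37Fe_0.63)_3Al_2Si_3O_12: 1.11×24.305 + 1.89×55.845 + 2×26.982 + 3×28.085 + 12×15.999 = 462.733 g/mol.
Mass of Mg per formula unit: 1.11 × 24.305 = 26.979 g.
Weight fraction Mg = 26.979 / 462.733 = 0.0583.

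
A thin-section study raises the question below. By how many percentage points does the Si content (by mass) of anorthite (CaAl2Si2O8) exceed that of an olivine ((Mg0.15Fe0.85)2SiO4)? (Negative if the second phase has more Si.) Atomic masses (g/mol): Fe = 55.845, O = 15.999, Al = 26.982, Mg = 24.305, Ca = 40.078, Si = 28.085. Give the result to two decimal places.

Si in CaAl2Si2O8: molar mass 278.204 g/mol; 2×28.085 = 56.170 g → 20.19 wt%.
Si in (Mg0.15Fe0.85)2SiO4: molar mass 194.309 g/mol; 1×28.085 = 28.085 g → 14.45 wt%.
Difference = 20.19 − 14.45 = 5.74 percentage points.

5.74 percentage points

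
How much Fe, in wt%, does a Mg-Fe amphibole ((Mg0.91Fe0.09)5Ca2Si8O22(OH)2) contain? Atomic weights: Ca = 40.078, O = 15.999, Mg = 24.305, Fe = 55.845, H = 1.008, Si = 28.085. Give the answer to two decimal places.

M((Mg0.91Fe0.09)5Ca2Si8O22(OH)2) = 826.546 g/mol.
Fe contributes 0.45 × 55.845 = 25.130 g per mole.
25.130/826.546 = 0.0304 → 3.04%.

3.04 wt%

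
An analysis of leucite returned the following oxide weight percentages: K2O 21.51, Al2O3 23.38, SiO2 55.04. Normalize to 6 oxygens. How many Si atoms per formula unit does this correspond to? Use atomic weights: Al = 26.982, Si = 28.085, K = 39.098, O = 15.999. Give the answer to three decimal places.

K2O (M=94.195): mol = 0.22836; K = 0.45672, O = 0.22836.
Al2O3 (M=101.961): mol = 0.22930; Al = 0.45860, O = 0.68790.
SiO2 (M=60.083): mol = 0.91607; Si = 0.91607, O = 1.83214.
ΣO = 2.74840; factor = 6/ΣO = 2.18309.
Si apfu = 0.91607 × 2.18309 = 2.000.

2.000 Si apfu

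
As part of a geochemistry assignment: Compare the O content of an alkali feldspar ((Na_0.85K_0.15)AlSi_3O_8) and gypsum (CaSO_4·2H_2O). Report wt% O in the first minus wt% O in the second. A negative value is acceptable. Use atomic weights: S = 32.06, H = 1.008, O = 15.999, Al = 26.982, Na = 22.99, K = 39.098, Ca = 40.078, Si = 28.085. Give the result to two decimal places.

-7.39 percentage points

O in (Na_0.85K_0.15)AlSi_3O_8: molar mass 264.635 g/mol; 8×15.999 = 127.992 g → 48.37 wt%.
O in CaSO_4·2H_2O: molar mass 172.164 g/mol; 6×15.999 = 95.994 g → 55.76 wt%.
Difference = 48.37 − 55.76 = -7.39 percentage points.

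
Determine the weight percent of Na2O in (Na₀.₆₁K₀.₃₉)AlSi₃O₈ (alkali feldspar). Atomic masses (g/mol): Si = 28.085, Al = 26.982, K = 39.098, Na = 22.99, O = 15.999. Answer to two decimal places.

7.04 wt%

M((Na₀.₆₁K₀.₃₉)AlSi₃O₈) = 268.501 g/mol; M(Na2O) = 61.979 g/mol.
Moles Na2O per formula unit = 0.61 Na ÷ 2 = 0.3050.
Na2O fraction = (0.3050 × 61.979) / 268.501 = 18.904/268.501 = 0.0704.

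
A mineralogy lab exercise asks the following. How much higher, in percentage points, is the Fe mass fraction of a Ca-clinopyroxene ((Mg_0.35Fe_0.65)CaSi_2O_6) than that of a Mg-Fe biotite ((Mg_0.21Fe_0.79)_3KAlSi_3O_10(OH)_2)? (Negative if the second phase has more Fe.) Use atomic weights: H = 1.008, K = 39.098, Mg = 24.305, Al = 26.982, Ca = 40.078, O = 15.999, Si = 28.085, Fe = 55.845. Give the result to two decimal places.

Fe in (Mg_0.35Fe_0.65)CaSi_2O_6: molar mass 237.048 g/mol; 0.65×55.845 = 36.299 g → 15.31 wt%.
Fe in (Mg_0.21Fe_0.79)_3KAlSi_3O_10(OH)_2: molar mass 492.004 g/mol; 2.37×55.845 = 132.353 g → 26.90 wt%.
Difference = 15.31 − 26.90 = -11.59 percentage points.

-11.59 percentage points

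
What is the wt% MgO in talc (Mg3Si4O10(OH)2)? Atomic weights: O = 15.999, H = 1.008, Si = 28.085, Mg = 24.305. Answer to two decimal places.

31.88 wt%

Molar mass of Mg3Si4O10(OH)2 = 3·24.305 + 4·28.085 + 12·15.999 + 2·1.008 = 379.259 g/mol.
Each formula unit contains 3 Mg, equivalent to 3/1 = 3.0000 mol MgO.
M(MgO) = 1×24.305 + 1×15.999 = 40.304 g/mol.
Mass of MgO per formula unit = 3.0000 × 40.304 = 120.912 g.
MgO wt% = 120.912 / 379.259 × 100 = 31.88%.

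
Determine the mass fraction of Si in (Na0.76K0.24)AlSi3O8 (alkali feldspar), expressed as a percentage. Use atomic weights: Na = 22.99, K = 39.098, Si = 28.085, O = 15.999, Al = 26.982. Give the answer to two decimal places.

31.66 mass %

M((Na0.76K0.24)AlSi3O8) = 266.085 g/mol.
Si contributes 3 × 28.085 = 84.255 g per mole.
84.255/266.085 = 0.3166 → 31.66%.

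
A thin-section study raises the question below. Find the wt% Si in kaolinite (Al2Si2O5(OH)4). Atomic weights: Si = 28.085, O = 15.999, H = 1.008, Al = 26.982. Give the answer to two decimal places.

21.76 mass %

Molar mass of Al2Si2O5(OH)4: 2·26.982 + 2·28.085 + 9·15.999 + 4·1.008 = 258.157 g/mol.
Mass of Si per formula unit: 2 × 28.085 = 56.170 g.
Weight fraction Si = 56.170 / 258.157 = 0.2176.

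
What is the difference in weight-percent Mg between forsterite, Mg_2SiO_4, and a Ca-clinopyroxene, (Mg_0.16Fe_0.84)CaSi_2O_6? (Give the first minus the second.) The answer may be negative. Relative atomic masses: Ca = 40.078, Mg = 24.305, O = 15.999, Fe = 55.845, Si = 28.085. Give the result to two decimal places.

M(Mg_2SiO_4) = 140.691 g/mol, so wt% Mg = 48.610/140.691 × 100 = 34.55%.
M((Mg_0.16Fe_0.84)CaSi_2O_6) = 243.041 g/mol, so wt% Mg = 3.889/243.041 × 100 = 1.60%.
34.55 − 1.60 = 32.95 pp.

32.95 percentage points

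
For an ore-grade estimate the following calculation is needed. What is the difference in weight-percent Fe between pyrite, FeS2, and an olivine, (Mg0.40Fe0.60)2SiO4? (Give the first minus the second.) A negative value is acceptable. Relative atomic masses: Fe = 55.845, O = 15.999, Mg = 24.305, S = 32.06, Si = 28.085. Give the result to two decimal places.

Fe in FeS2: molar mass 119.965 g/mol; 1×55.845 = 55.845 g → 46.55 wt%.
Fe in (Mg0.40Fe0.60)2SiO4: molar mass 178.539 g/mol; 1.20×55.845 = 67.014 g → 37.53 wt%.
Difference = 46.55 − 37.53 = 9.02 percentage points.

9.02 percentage points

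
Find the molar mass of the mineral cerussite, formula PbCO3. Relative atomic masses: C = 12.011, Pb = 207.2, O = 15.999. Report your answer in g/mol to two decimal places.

Pb: 1 × 207.2 = 207.2000
C: 1 × 12.011 = 12.0110
O: 3 × 15.999 = 47.9970
Summing the contributions gives the formula mass.

267.21 g/mol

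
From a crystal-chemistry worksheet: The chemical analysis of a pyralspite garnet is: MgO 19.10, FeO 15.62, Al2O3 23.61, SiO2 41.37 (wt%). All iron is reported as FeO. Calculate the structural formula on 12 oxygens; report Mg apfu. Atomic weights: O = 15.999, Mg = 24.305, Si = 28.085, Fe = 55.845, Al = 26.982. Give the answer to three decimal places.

19.10 wt% MgO ÷ 40.304 g/mol = 0.47390 mol, giving 0.47390 Mg and 0.47390 O.
15.62 wt% FeO ÷ 71.844 g/mol = 0.21742 mol, giving 0.21742 Fe and 0.21742 O.
23.61 wt% Al2O3 ÷ 101.961 g/mol = 0.23156 mol, giving 0.46312 Al and 0.69468 O.
41.37 wt% SiO2 ÷ 60.083 g/mol = 0.68855 mol, giving 0.68855 Si and 1.37710 O.
Oxygen sums to 2.76310; scaling by 12/2.76310 = 4.34295 puts the formula on 12 O.
Mg: 0.47390 × 4.34295 = 2.058 atoms per formula unit.

2.058 Mg apfu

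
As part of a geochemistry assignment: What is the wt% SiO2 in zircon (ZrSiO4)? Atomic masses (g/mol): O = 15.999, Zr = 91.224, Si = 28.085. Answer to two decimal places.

32.78 wt%

M(ZrSiO4) = 183.305 g/mol; M(SiO2) = 60.083 g/mol.
Moles SiO2 per formula unit = 1 Si ÷ 1 = 1.0000.
SiO2 fraction = (1.0000 × 60.083) / 183.305 = 60.083/183.305 = 0.3278.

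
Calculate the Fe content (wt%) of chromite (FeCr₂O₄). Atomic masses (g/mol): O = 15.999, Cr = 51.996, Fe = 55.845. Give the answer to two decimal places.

Molar mass of FeCr₂O₄: 1*55.845 + 2*51.996 + 4*15.999 = 223.833 g/mol.
Mass of Fe per formula unit: 1 × 55.845 = 55.845 g.
Weight fraction Fe = 55.845 / 223.833 = 0.2495.

24.95 wt%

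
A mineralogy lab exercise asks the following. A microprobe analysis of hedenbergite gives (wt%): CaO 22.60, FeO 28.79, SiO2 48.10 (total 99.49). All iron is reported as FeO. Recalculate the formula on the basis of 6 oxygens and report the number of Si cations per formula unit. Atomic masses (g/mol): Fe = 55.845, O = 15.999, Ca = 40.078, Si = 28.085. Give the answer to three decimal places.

1.997 Si apfu

CaO (M=56.077): mol = 0.40302; Ca = 0.40302, O = 0.40302.
FeO (M=71.844): mol = 0.40073; Fe = 0.40073, O = 0.40073.
SiO2 (M=60.083): mol = 0.80056; Si = 0.80056, O = 1.60112.
ΣO = 2.40487; factor = 6/ΣO = 2.49494.
Si apfu = 0.80056 × 2.49494 = 1.997.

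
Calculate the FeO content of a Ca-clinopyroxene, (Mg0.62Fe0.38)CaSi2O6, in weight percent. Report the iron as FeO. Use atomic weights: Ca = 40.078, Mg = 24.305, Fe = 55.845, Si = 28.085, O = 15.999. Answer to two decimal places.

M((Mg0.62Fe0.38)CaSi2O6) = 228.532 g/mol; M(FeO) = 71.844 g/mol.
Moles FeO per formula unit = 0.38 Fe ÷ 1 = 0.3800.
FeO fraction = (0.3800 × 71.844) / 228.532 = 27.301/228.532 = 0.1195.

11.95 wt%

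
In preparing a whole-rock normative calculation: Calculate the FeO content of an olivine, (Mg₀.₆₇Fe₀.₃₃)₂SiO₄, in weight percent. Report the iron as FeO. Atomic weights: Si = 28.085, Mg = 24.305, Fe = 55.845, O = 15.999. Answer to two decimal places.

29.36 wt%

Formula mass = 161.507 g/mol.
0.66 Fe → 0.6600 mol FeO per formula unit; M(FeO) = 71.844, so FeO mass = 47.417 g.
47.417/161.507 × 100 = 29.36 wt%.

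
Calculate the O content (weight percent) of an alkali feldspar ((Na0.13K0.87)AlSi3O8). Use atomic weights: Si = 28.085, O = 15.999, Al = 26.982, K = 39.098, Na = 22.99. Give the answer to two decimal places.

46.33 weight percent

Formula mass = 0.13×22.99 + 0.87×39.098 + 1×26.982 + 3×28.085 + 8×15.999 = 276.233 g/mol, of which 127.992 g is O.
So O makes up 127.992/276.233 = 0.4633 of the mass, i.e. 46.33%.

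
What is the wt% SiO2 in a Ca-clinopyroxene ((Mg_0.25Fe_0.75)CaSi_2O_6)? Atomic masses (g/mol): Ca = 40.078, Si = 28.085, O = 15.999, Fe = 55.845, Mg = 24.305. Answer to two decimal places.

50.03 wt%

Molar mass of (Mg_0.25Fe_0.75)CaSi_2O_6 = 0.25·24.305 + 0.75·55.845 + 1·40.078 + 2·28.085 + 6·15.999 = 240.202 g/mol.
Each formula unit contains 2 Si, equivalent to 2/1 = 2.0000 mol SiO2.
M(SiO2) = 1×28.085 + 2×15.999 = 60.083 g/mol.
Mass of SiO2 per formula unit = 2.0000 × 60.083 = 120.166 g.
SiO2 wt% = 120.166 / 240.202 × 100 = 50.03%.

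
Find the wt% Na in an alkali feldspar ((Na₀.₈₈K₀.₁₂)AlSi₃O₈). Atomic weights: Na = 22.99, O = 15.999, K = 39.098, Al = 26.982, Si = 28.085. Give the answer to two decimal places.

Formula mass = 0.88*22.99 + 0.12*39.098 + 1*26.982 + 3*28.085 + 8*15.999 = 264.152 g/mol, of which 20.231 g is Na.
So Na makes up 20.231/264.152 = 0.0766 of the mass, i.e. 7.66%.

7.66 mass %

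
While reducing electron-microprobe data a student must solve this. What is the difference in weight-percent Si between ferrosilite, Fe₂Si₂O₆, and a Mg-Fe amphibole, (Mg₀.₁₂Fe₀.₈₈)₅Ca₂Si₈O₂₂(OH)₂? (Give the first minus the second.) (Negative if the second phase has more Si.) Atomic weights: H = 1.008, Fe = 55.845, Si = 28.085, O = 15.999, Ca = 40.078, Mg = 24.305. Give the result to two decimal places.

-2.33 percentage points

Si in Fe₂Si₂O₆: molar mass 263.854 g/mol; 2×28.085 = 56.170 g → 21.29 wt%.
Si in (Mg₀.₁₂Fe₀.₈₈)₅Ca₂Si₈O₂₂(OH)₂: molar mass 951.129 g/mol; 8×28.085 = 224.680 g → 23.62 wt%.
Difference = 21.29 − 23.62 = -2.33 percentage points.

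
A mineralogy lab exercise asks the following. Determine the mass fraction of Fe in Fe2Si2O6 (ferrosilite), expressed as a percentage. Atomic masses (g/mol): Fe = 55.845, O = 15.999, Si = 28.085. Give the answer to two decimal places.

Formula mass = 2*55.845 + 2*28.085 + 6*15.999 = 263.854 g/mol, of which 111.690 g is Fe.
So Fe makes up 111.690/263.854 = 0.4233 of the mass, i.e. 42.33%.

42.33 weight percent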